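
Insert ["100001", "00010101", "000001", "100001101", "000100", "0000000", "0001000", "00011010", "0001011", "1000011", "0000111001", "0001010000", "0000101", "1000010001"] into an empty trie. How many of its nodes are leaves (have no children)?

11

Leaves are exactly the stored words that no other stored word extends.
Those words: "0000000", "000001", "0000101", "0000111001", "0001000", "0001010000", "00010101", "0001011", "00011010", "1000010001", "100001101"
Leaf count: 11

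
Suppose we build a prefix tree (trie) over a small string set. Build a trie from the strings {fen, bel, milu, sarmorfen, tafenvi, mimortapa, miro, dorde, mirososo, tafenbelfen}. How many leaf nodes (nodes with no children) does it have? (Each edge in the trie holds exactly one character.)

A leaf is a node with no children — equivalently, the end of a word that is not a proper prefix of any other stored word.
Those words: "bel", "dorde", "fen", "milu", "mimortapa", "mirososo", "sarmorfen", "tafenbelfen", "tafenvi"
Leaf count: 9

9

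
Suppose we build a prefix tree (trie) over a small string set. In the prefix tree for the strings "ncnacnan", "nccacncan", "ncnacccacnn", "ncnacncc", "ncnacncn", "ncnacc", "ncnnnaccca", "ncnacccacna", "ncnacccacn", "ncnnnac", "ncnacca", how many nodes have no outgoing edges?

Leaves are exactly the stored words that no other stored word extends.
Those words: "nccacncan", "ncnacca", "ncnacccacna", "ncnacccacnn", "ncnacnan", "ncnacncc", "ncnacncn", "ncnnnaccca"
Leaf count: 8

8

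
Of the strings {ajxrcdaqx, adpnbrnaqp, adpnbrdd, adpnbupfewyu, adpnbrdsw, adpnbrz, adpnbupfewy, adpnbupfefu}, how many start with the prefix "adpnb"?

7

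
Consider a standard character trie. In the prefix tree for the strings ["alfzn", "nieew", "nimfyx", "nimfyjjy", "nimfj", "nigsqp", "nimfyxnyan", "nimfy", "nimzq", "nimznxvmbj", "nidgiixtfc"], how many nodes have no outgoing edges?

9

Leaves are exactly the stored words that no other stored word extends.
Those words: "alfzn", "nidgiixtfc", "nieew", "nigsqp", "nimfj", "nimfyjjy", "nimfyxnyan", "nimznxvmbj", "nimzq"
Leaf count: 9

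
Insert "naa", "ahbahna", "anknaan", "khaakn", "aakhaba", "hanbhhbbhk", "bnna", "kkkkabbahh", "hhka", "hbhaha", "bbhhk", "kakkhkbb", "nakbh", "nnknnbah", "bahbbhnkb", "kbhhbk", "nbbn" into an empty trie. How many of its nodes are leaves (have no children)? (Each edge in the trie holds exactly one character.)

17

A leaf is a node with no children — equivalently, the end of a word that is not a proper prefix of any other stored word.
Those words: "aakhaba", "ahbahna", "anknaan", "bahbbhnkb", "bbhhk", "bnna", "hanbhhbbhk", "hbhaha", "hhka", "kakkhkbb", "kbhhbk", "khaakn", "kkkkabbahh", "naa", "nakbh", "nbbn", "nnknnbah"
Leaf count: 17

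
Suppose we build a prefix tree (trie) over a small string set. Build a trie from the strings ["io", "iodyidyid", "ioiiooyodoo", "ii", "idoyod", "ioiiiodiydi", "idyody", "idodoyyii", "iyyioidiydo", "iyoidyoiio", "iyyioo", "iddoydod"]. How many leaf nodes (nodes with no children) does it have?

11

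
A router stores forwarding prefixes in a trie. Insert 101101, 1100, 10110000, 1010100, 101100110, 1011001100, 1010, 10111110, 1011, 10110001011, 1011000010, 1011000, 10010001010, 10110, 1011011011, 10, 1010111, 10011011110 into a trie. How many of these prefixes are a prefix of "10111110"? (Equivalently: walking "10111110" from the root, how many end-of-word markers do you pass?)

3

Walk "10111110" from the root; an end-of-word marker is hit whenever a stored word is a prefix of "10111110".
Prefixes of the query that are stored words: "10", "1011", "10111110"
Count: 3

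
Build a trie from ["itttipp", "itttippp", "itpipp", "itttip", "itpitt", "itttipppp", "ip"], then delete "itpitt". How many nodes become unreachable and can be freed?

A node on "itpitt"'s path can go only if nothing else ends at it or branches off below it.
The suffix "tt" (2 nodes) is used only by "itpitt"; the node for "itpi" still has the child "p", so pruning stops there.
Nodes removed: 2

2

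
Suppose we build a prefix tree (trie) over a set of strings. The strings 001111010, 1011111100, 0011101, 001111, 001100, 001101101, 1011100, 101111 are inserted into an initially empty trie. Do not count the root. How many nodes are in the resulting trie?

29

Trace insertions, counting only characters that open a new branch:
  "001111010" → 9 new (0, 0, 1, 1, 1, 1, 0, 1, 0)
  "1011111100" → 10 new (1, 0, 1, 1, 1, 1, 1, 1, 0, 0)
  "0011101" → prefix "00111" already present; 2 new (0, 1)
  "001111" → prefix "001111" already present; 0 new (none)
  "001100" → prefix "0011" already present; 2 new (0, 0)
  "001101101" → prefix "00110" already present; 4 new (1, 1, 0, 1)
  "1011100" → prefix "10111" already present; 2 new (0, 0)
  "101111" → prefix "101111" already present; 0 new (none)
Total nodes = 9 + 10 + 2 + 0 + 2 + 4 + 2 + 0 = 29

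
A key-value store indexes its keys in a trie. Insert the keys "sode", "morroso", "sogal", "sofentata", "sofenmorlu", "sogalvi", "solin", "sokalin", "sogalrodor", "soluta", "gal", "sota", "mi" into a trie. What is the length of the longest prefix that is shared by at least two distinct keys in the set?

5

Equivalently: take the maximum, over all pairs, of their longest common prefix length.
"sofenmorlu" and "sofentata" agree on "sofen" (5 characters) before diverging; nothing deeper is shared.
Longest shared-prefix length: 5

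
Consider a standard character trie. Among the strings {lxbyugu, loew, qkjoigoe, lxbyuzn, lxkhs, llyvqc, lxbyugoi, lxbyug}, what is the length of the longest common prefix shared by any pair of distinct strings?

Equivalently: take the maximum, over all pairs, of their longest common prefix length.
e.g. "lxbyug" and "lxbyugoi" share the prefix "lxbyug" of length 6; no pair shares a longer one.
Longest shared-prefix length: 6

6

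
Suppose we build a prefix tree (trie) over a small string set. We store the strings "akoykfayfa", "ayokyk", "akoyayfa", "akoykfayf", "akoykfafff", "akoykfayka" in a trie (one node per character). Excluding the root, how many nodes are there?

24

Count nodes per top-level branch (shared prefixes stored once):
  'a'-branch (akoyayfa, akoykfafff, akoykfayf, akoykfayfa, akoykfayka, ayokyk): 24 nodes
Sum: 24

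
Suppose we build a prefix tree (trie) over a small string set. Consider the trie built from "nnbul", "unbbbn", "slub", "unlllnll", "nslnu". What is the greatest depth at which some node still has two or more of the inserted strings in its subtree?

2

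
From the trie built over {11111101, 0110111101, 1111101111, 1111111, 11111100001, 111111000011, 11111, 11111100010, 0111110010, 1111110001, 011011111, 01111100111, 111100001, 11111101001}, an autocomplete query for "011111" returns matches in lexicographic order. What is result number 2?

Filter for "011111…" and sort: "0111110010", "01111100111"
The 2nd is 01111100111.

01111100111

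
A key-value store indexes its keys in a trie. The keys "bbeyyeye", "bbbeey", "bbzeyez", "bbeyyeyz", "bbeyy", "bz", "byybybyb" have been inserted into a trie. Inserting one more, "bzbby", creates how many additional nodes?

3

Walking "bzbby" from the root, the first 2 characters ("bz") follow existing edges; "b" is the first miss.
So 5 − 2 = 3 new nodes.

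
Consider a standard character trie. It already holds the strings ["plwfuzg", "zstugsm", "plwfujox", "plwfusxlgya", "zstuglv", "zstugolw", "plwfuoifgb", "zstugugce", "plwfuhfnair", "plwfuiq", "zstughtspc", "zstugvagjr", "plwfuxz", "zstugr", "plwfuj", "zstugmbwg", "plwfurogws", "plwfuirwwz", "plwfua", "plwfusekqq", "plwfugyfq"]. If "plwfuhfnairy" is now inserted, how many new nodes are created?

1

"plwfuhfnair" is already a path in the trie; the remaining "y" must be added.
Each of the 1 remaining characters creates one node.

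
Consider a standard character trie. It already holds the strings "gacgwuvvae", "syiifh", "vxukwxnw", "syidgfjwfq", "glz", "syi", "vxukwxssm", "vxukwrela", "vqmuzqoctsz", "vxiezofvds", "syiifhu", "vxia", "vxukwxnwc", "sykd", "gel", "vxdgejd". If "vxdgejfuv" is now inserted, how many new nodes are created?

The longest prefix of "vxdgejfuv" already in the trie is "vxdgej" (length 6).
So 9 − 6 = 3 new nodes.

3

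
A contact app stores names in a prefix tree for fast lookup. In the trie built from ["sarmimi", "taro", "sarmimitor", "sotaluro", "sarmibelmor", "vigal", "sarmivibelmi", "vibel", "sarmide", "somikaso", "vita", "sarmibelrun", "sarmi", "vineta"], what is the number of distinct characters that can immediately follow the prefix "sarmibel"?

2

The children of the "sarmibel" node are the distinct next characters among strings starting with "sarmibel".
Distinct next characters after "sarmibel": m, r.
That node has 2 child edges.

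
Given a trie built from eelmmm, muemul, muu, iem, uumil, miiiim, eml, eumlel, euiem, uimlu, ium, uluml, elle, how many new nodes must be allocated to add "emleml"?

3

Walking "emleml" from the root, the first 3 characters ("eml") follow existing edges; "e" is the first miss.
Each of the 3 remaining characters creates one node.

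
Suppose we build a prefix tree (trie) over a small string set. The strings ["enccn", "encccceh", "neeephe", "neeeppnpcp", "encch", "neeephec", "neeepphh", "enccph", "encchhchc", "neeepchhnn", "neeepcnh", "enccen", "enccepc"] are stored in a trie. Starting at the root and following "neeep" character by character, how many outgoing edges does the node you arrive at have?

Walk "neeep" from the root, arriving at one node.
Distinct next characters after "neeep": c, h, p.
That node has 3 child edges.

3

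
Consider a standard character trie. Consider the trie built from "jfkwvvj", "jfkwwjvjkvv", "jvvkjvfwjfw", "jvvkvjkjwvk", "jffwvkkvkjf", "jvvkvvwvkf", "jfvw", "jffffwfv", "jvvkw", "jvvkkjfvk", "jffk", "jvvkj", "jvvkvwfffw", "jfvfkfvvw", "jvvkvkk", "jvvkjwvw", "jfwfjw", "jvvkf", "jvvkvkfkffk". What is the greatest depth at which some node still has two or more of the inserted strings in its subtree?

6

The deepest shared node is where two words last agree before diverging.
e.g. "jvvkvkfkffk" and "jvvkvkk" share the prefix "jvvkvk" of length 6; no pair shares a longer one.
Longest shared-prefix length: 6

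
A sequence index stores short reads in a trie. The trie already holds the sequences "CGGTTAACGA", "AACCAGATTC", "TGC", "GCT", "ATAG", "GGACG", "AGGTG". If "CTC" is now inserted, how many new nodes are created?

"C" is already a path in the trie; the remaining "TC" must be added.
New nodes needed: |"CTC"| − 1 = 3 − 1 = 2.

2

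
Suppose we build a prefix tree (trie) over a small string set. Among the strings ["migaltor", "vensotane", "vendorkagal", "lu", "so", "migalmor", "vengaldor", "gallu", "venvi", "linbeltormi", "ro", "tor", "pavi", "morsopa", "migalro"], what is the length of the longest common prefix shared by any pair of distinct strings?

5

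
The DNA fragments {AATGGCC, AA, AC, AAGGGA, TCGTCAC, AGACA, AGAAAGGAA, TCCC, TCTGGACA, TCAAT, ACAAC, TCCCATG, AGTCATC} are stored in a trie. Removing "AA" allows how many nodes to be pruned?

After clearing the end-marker at "AA", prune upward until reaching a node still needed by another word.
Every node on "AA" is still needed (e.g. by "AATGGCC"), so nothing is freed.
Nodes removed: 0

0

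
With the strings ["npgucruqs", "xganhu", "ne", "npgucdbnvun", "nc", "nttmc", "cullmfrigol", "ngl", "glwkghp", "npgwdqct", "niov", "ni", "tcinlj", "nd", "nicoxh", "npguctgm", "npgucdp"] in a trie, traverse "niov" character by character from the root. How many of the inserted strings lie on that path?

Traverse "niov" character by character; count nodes along the way that are marked as word ends.
Prefixes of the query that are stored words: "ni", "niov"
Count: 2

2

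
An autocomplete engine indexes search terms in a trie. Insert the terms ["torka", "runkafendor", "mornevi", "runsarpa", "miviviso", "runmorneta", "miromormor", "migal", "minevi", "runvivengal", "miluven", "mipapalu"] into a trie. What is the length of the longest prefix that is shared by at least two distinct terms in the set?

3

Equivalently: take the maximum, over all pairs, of their longest common prefix length.
"runkafendor" and "runmorneta" agree on "run" (3 characters) before diverging; nothing deeper is shared.
Longest shared-prefix length: 3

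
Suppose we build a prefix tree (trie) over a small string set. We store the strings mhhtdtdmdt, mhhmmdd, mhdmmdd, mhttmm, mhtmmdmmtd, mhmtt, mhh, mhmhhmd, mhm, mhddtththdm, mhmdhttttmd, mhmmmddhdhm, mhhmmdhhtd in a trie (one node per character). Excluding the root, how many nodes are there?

Count nodes per top-level branch (shared prefixes stored once):
  'm'-branch (mhddtththdm, mhdmmdd, mhh, mhhmmdd, mhhmmdhhtd, mhhtdtdmdt, mhm, mhmdhttttmd, mhmhhmd, mhmmmddhdhm, mhmtt, mhtmmdmmtd, mhttmm): 65 nodes
Sum: 65

65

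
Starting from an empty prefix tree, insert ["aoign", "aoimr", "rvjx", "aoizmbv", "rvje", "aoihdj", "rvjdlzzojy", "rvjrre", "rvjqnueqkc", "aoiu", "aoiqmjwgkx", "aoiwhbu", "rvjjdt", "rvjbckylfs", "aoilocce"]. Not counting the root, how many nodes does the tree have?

63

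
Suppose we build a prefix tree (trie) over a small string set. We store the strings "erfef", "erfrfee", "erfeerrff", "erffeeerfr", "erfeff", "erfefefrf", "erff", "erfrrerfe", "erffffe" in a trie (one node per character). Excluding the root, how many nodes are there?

34

Trie structure (* marks end of a word):
(root)
└─ e
   └─ r
      └─ f
         ├─ e
         │  ├─ e
         │  │  └─ r
         │  │     └─ r
         │  │        └─ f
         │  │           └─ f *
         │  └─ f *
         │     ├─ e
         │     │  └─ f
         │     │     └─ r
         │     │        └─ f *
         │     └─ f *
         ├─ f *
         │  ├─ e
         │  │  └─ e
         │  │     └─ e
         │  │        └─ r
         │  │           └─ f
         │  │              └─ r *
         │  └─ f
         │     └─ f
         │        └─ e *
         └─ r
            ├─ f
            │  └─ e
            │     └─ e *
            └─ r
               └─ e
                  └─ r
                     └─ f
                        └─ e *
Counting every labelled node above: 34.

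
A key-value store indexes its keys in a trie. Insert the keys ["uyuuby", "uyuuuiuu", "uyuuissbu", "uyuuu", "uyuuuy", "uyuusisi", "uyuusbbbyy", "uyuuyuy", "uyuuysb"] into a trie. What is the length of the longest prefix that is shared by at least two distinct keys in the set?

5

The deepest shared node is where two words last agree before diverging.
e.g. "uyuusbbbyy" and "uyuusisi" share the prefix "uyuus" of length 5; no pair shares a longer one.
Longest shared-prefix length: 5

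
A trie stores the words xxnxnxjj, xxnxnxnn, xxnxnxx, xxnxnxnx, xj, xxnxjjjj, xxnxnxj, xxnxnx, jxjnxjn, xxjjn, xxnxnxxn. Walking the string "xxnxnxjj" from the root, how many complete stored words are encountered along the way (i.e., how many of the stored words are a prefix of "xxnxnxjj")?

Check each prefix of "xxnxnxjj" against the stored set — each match is an end-marker on the path.
Prefixes of the query that are stored words: "xxnxnx", "xxnxnxj", "xxnxnxjj"
Count: 3

3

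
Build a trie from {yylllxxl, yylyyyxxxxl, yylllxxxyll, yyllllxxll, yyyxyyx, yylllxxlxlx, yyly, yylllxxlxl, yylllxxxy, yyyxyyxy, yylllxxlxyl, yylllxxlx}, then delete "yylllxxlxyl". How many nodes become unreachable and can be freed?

Walk "yylllxxlxyl" from the leaf back toward the root, removing each node that no remaining word uses.
The suffix "yl" (2 nodes) is used only by "yylllxxlxyl"; the node for "yylllxxlx" still has the child "l", so pruning stops there.
Nodes removed: 2

2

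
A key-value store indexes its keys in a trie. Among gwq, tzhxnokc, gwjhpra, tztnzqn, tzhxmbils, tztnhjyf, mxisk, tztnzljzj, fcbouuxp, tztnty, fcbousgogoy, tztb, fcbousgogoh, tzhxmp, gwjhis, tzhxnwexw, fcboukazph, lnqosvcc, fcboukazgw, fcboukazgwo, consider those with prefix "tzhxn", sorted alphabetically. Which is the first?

tzhxnokc

Words with prefix "tzhxn", in lexicographic order: "tzhxnokc", "tzhxnwexw"
Position 1: tzhxnokc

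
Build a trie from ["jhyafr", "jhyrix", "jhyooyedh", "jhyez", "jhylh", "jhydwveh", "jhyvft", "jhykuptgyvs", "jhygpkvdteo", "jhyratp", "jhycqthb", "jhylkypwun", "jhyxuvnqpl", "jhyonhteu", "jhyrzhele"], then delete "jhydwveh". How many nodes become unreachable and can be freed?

5

A node on "jhydwveh"'s path can go only if nothing else ends at it or branches off below it.
The suffix "dwveh" (5 nodes) is used only by "jhydwveh"; the node for "jhy" still has the child "a", so pruning stops there.
Nodes removed: 5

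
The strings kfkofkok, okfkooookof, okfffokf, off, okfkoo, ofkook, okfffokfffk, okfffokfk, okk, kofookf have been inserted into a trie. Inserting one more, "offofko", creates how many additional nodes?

Walking "offofko" from the root, the first 3 characters ("off") follow existing edges; "o" is the first miss.
So 7 − 3 = 4 new nodes.

4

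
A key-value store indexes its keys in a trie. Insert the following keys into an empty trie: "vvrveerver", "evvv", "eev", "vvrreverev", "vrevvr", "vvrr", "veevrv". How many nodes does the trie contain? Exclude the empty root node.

For each word, the new-node count is its length minus the longest prefix already in the trie:
  "vvrveerver" → 10 new (v, v, r, v, e, e, r, v, e, r)
  "evvv" → 4 new (e, v, v, v)
  "eev" → prefix "e" already present; 2 new (e, v)
  "vvrreverev" → prefix "vvr" already present; 7 new (r, e, v, e, r, e, v)
  "vrevvr" → prefix "v" already present; 5 new (r, e, v, v, r)
  "vvrr" → prefix "vvrr" already present; 0 new (none)
  "veevrv" → prefix "v" already present; 5 new (e, e, v, r, v)
Total nodes = 10 + 4 + 2 + 7 + 5 + 0 + 5 = 33

33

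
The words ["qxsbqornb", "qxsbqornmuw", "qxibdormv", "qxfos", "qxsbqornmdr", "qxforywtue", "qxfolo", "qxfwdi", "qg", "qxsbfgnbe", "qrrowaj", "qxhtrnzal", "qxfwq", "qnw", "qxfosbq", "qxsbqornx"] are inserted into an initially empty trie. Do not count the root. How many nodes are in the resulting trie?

60

Trace insertions, counting only characters that open a new branch:
  "qxsbqornb" → 9 new (q, x, s, b, q, o, r, n, b)
  "qxsbqornmuw" → prefix "qxsbqorn" already present; 3 new (m, u, w)
  "qxibdormv" → prefix "qx" already present; 7 new (i, b, d, o, r, m, v)
  "qxfos" → prefix "qx" already present; 3 new (f, o, s)
  "qxsbqornmdr" → prefix "qxsbqornm" already present; 2 new (d, r)
  "qxforywtue" → prefix "qxfo" already present; 6 new (r, y, w, t, u, e)
  "qxfolo" → prefix "qxfo" already present; 2 new (l, o)
  "qxfwdi" → prefix "qxf" already present; 3 new (w, d, i)
  "qg" → prefix "q" already present; 1 new (g)
  "qxsbfgnbe" → prefix "qxsb" already present; 5 new (f, g, n, b, e)
  "qrrowaj" → prefix "q" already present; 6 new (r, r, o, w, a, j)
  "qxhtrnzal" → prefix "qx" already present; 7 new (h, t, r, n, z, a, l)
  "qxfwq" → prefix "qxfw" already present; 1 new (q)
  "qnw" → prefix "q" already present; 2 new (n, w)
  "qxfosbq" → prefix "qxfos" already present; 2 new (b, q)
  "qxsbqornx" → prefix "qxsbqorn" already present; 1 new (x)
Total nodes = 9 + 3 + 7 + 3 + 2 + 6 + 2 + 3 + 1 + 5 + 6 + 7 + 1 + 2 + 2 + 1 = 60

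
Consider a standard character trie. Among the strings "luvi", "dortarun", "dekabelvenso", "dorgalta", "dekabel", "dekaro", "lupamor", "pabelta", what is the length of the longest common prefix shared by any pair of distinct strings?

Equivalently: take the maximum, over all pairs, of their longest common prefix length.
e.g. "dekabel" and "dekabelvenso" share the prefix "dekabel" of length 7; no pair shares a longer one.
Longest shared-prefix length: 7

7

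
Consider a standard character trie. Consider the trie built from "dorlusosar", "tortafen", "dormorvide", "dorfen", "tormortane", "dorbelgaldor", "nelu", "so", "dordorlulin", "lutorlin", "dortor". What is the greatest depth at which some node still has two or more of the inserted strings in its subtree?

3

Look for the deepest trie node that still has at least two words in its subtree.
e.g. "dorbelgaldor" and "dordorlulin" share the prefix "dor" of length 3; no pair shares a longer one.
Longest shared-prefix length: 3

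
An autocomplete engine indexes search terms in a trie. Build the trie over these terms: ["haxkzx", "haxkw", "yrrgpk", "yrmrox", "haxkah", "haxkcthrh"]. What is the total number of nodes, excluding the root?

24

Count nodes per top-level branch (shared prefixes stored once):
  'h'-branch (haxkah, haxkcthrh, haxkw, haxkzx): 14 nodes
  'y'-branch (yrmrox, yrrgpk): 10 nodes
Sum: 24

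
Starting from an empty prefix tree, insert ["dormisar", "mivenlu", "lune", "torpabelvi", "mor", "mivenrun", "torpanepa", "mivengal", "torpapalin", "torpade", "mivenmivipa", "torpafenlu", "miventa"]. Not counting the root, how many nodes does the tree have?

Insert word by word; a character creates a node only if that edge doesn't already exist:
  "dormisar" → 8 new (d, o, r, m, i, s, a, r)
  "mivenlu" → 7 new (m, i, v, e, n, l, u)
  "lune" → 4 new (l, u, n, e)
  "torpabelvi" → 10 new (t, o, r, p, a, b, e, l, v, i)
  "mor" → prefix "m" already present; 2 new (o, r)
  "mivenrun" → prefix "miven" already present; 3 new (r, u, n)
  "torpanepa" → prefix "torpa" already present; 4 new (n, e, p, a)
  "mivengal" → prefix "miven" already present; 3 new (g, a, l)
  "torpapalin" → prefix "torpa" already present; 5 new (p, a, l, i, n)
  "torpade" → prefix "torpa" already present; 2 new (d, e)
  "mivenmivipa" → prefix "miven" already present; 6 new (m, i, v, i, p, a)
  "torpafenlu" → prefix "torpa" already present; 5 new (f, e, n, l, u)
  "miventa" → prefix "miven" already present; 2 new (t, a)
Total nodes = 8 + 7 + 4 + 10 + 2 + 3 + 4 + 3 + 5 + 2 + 6 + 5 + 2 = 61

61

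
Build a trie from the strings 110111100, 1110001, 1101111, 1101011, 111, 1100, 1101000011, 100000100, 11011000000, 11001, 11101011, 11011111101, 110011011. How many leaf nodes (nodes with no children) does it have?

9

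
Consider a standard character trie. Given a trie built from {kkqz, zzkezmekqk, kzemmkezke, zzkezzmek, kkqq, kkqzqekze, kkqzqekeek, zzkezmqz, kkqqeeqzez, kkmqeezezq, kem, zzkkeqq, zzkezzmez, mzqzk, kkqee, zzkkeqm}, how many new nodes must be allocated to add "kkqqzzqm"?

4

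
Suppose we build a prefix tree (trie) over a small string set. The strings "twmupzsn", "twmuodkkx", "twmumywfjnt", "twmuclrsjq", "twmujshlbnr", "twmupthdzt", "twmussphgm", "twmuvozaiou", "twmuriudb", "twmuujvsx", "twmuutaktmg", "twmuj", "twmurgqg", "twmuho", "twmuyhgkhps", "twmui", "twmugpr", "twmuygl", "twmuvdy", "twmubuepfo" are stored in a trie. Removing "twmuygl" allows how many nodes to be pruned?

2

Walk "twmuygl" from the leaf back toward the root, removing each node that no remaining word uses.
The suffix "gl" (2 nodes) is used only by "twmuygl"; the node for "twmuy" still has the child "h", so pruning stops there.
Nodes removed: 2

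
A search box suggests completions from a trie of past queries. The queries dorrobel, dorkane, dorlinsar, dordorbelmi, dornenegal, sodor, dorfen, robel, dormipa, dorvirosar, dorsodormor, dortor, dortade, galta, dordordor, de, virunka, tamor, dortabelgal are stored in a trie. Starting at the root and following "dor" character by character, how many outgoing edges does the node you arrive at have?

10

Walk "dor" from the root, arriving at one node.
Characters that immediately follow "dor" among the stored strings: {d, f, k, l, m, n, r, s, t, v}.
That node has 10 child edges.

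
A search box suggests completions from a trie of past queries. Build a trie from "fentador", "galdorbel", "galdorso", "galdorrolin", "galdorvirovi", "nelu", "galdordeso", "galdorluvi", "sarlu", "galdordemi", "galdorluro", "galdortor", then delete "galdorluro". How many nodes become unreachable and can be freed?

Walk "galdorluro" from the leaf back toward the root, removing each node that no remaining word uses.
The suffix "ro" (2 nodes) is used only by "galdorluro"; the node for "galdorlu" still has the child "v", so pruning stops there.
Nodes removed: 2

2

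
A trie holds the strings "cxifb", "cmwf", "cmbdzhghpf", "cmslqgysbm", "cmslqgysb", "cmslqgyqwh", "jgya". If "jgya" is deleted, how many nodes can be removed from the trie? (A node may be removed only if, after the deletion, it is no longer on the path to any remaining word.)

After clearing the end-marker at "jgya", prune upward until reaching a node still needed by another word.
No other word shares any prefix with "jgya", so all 4 of its nodes go.
Nodes removed: 4

4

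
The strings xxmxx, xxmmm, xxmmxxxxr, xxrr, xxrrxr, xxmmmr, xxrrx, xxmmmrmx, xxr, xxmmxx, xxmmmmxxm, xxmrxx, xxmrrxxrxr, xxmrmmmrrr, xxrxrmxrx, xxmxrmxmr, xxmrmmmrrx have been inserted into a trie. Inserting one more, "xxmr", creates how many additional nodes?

"xxmr" is already a full path in the trie; only an end-marker is added.
No new nodes are needed: 0.

0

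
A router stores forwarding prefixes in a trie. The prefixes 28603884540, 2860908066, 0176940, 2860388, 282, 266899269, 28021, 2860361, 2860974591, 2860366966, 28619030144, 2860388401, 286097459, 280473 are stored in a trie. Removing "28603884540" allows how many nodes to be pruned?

3

A node on "28603884540"'s path can go only if nothing else ends at it or branches off below it.
The suffix "540" (3 nodes) is used only by "28603884540"; the node for "28603884" still has the child "0", so pruning stops there.
Nodes removed: 3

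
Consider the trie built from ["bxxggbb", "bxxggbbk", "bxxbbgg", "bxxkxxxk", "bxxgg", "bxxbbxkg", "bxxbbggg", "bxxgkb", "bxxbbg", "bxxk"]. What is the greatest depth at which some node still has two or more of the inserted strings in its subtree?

The deepest shared node is where two words last agree before diverging.
"bxxbbgg" and "bxxbbggg" agree on "bxxbbgg" (7 characters) before diverging; nothing deeper is shared.
Longest shared-prefix length: 7

7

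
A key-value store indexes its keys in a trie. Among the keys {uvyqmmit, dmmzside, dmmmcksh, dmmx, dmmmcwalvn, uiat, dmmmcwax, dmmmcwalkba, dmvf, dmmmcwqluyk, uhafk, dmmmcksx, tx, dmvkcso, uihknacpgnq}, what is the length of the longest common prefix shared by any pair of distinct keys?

The deepest shared node is where two words last agree before diverging.
e.g. "dmmmcwalkba" and "dmmmcwalvn" share the prefix "dmmmcwal" of length 8; no pair shares a longer one.
Longest shared-prefix length: 8

8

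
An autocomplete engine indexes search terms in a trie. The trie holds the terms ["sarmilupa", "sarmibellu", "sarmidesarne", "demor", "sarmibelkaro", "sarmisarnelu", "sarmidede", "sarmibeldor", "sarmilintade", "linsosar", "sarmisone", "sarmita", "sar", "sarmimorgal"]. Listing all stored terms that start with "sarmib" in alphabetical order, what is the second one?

sarmibelkaro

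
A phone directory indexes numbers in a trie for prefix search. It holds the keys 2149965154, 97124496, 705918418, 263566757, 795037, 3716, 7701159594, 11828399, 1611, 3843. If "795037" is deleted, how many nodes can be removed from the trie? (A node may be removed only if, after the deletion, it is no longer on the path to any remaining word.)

Walk "795037" from the leaf back toward the root, removing each node that no remaining word uses.
The suffix "95037" (5 nodes) is used only by "795037"; the node for "7" still has the child "0", so pruning stops there.
Nodes removed: 5

5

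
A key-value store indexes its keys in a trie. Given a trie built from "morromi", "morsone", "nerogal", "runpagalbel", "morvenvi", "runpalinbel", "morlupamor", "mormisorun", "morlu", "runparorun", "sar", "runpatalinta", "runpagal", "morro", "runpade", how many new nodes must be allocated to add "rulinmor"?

Walking "rulinmor" from the root, the first 2 characters ("ru") follow existing edges; "l" is the first miss.
Each of the 6 remaining characters creates one node.

6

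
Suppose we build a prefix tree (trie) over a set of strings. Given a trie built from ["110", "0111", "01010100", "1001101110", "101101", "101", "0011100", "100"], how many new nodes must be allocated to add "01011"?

The longest prefix of "01011" already in the trie is "0101" (length 4).
New nodes needed: |"01011"| − 4 = 5 − 4 = 1.

1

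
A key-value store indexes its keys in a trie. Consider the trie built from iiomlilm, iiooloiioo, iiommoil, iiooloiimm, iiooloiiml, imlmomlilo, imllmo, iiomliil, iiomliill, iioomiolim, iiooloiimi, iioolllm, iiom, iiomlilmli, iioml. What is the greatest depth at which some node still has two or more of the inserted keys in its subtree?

9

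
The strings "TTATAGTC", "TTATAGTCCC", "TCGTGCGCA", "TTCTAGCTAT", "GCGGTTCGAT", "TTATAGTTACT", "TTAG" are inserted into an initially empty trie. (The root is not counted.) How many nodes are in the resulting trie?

Insert word by word; a character creates a node only if that edge doesn't already exist:
  "TTATAGTC" → 8 new (T, T, A, T, A, G, T, C)
  "TTATAGTCCC" → prefix "TTATAGTC" already present; 2 new (C, C)
  "TCGTGCGCA" → prefix "T" already present; 8 new (C, G, T, G, C, G, C, A)
  "TTCTAGCTAT" → prefix "TT" already present; 8 new (C, T, A, G, C, T, A, T)
  "GCGGTTCGAT" → 10 new (G, C, G, G, T, T, C, G, A, T)
  "TTATAGTTACT" → prefix "TTATAGT" already present; 4 new (T, A, C, T)
  "TTAG" → prefix "TTA" already present; 1 new (G)
Total nodes = 8 + 2 + 8 + 8 + 10 + 4 + 1 = 41

41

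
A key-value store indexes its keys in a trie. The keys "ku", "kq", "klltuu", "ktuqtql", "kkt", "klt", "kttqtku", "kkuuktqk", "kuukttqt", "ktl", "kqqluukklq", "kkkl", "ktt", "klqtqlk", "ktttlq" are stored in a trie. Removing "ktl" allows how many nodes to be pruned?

After clearing the end-marker at "ktl", prune upward until reaching a node still needed by another word.
The suffix "l" (1 node) is used only by "ktl"; the node for "kt" still has the child "u", so pruning stops there.
Nodes removed: 1

1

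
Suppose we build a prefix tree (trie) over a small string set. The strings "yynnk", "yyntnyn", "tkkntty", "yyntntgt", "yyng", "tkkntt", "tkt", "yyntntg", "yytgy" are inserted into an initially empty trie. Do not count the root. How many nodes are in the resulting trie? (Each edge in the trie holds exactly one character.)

Trie structure (* marks end of a word):
(root)
├─ t
│  └─ k
│     ├─ k
│     │  └─ n
│     │     └─ t
│     │        └─ t *
│     │           └─ y *
│     └─ t *
└─ y
   └─ y
      ├─ n
      │  ├─ g *
      │  ├─ n
      │  │  └─ k *
      │  └─ t
      │     └─ n
      │        ├─ t
      │        │  └─ g *
      │        │     └─ t *
      │        └─ y
      │           └─ n *
      └─ t
         └─ g
            └─ y *
Counting every labelled node above: 24.

24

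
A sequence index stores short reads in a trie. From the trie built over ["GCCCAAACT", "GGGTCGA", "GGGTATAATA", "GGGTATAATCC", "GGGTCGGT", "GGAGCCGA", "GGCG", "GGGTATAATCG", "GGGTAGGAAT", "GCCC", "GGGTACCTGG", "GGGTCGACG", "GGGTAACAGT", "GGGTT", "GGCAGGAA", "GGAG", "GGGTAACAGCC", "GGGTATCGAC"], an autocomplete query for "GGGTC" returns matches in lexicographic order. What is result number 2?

GGGTCGACG

Words with prefix "GGGTC", in lexicographic order: "GGGTCGA", "GGGTCGACG", "GGGTCGGT"
Position 2: GGGTCGACG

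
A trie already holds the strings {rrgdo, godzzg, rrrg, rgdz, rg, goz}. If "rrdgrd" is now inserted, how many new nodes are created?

"rr" is already a path in the trie; the remaining "dgrd" must be added.
Each of the 4 remaining characters creates one node.

4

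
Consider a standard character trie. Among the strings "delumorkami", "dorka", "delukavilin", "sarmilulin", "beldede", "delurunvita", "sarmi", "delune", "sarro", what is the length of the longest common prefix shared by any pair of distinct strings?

5

The deepest shared node is where two words last agree before diverging.
e.g. "sarmi" and "sarmilulin" share the prefix "sarmi" of length 5; no pair shares a longer one.
Longest shared-prefix length: 5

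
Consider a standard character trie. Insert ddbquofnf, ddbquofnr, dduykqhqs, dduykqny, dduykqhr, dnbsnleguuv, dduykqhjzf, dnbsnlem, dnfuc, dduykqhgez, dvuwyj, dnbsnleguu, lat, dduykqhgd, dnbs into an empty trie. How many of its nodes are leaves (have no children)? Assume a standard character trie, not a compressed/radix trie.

A leaf is a node with no children — equivalently, the end of a word that is not a proper prefix of any other stored word.
Those words: "ddbquofnf", "ddbquofnr", "dduykqhgd", "dduykqhgez", "dduykqhjzf", "dduykqhqs", "dduykqhr", "dduykqny", "dnbsnleguuv", "dnbsnlem", "dnfuc", "dvuwyj", "lat"
Leaf count: 13

13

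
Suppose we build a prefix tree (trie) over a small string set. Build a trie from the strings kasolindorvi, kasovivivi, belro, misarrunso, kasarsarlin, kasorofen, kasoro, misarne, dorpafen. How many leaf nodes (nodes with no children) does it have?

Leaves are exactly the stored words that no other stored word extends.
Those words: "belro", "dorpafen", "kasarsarlin", "kasolindorvi", "kasorofen", "kasovivivi", "misarne", "misarrunso"
Leaf count: 8

8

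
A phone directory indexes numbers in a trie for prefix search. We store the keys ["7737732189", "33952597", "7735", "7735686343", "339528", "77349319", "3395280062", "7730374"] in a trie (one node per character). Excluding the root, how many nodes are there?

Trace insertions, counting only characters that open a new branch:
  "7737732189" → 10 new (7, 7, 3, 7, 7, 3, 2, 1, 8, 9)
  "33952597" → 8 new (3, 3, 9, 5, 2, 5, 9, 7)
  "7735" → prefix "773" already present; 1 new (5)
  "7735686343" → prefix "7735" already present; 6 new (6, 8, 6, 3, 4, 3)
  "339528" → prefix "33952" already present; 1 new (8)
  "77349319" → prefix "773" already present; 5 new (4, 9, 3, 1, 9)
  "3395280062" → prefix "339528" already present; 4 new (0, 0, 6, 2)
  "7730374" → prefix "773" already present; 4 new (0, 3, 7, 4)
Total nodes = 10 + 8 + 1 + 6 + 1 + 5 + 4 + 4 = 39

39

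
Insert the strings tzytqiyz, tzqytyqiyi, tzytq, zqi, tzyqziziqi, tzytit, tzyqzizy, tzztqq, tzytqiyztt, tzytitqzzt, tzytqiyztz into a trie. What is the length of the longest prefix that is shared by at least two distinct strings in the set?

Equivalently: take the maximum, over all pairs, of their longest common prefix length.
e.g. "tzytqiyztt" and "tzytqiyztz" share the prefix "tzytqiyzt" of length 9; no pair shares a longer one.
Longest shared-prefix length: 9

9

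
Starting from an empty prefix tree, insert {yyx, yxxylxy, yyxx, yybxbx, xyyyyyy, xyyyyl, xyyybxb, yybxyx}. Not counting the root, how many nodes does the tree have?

For each word, the new-node count is its length minus the longest prefix already in the trie:
  "yyx" → 3 new (y, y, x)
  "yxxylxy" → prefix "y" already present; 6 new (x, x, y, l, x, y)
  "yyxx" → prefix "yyx" already present; 1 new (x)
  "yybxbx" → prefix "yy" already present; 4 new (b, x, b, x)
  "xyyyyyy" → 7 new (x, y, y, y, y, y, y)
  "xyyyyl" → prefix "xyyyy" already present; 1 new (l)
  "xyyybxb" → prefix "xyyy" already present; 3 new (b, x, b)
  "yybxyx" → prefix "yybx" already present; 2 new (y, x)
Total nodes = 3 + 6 + 1 + 4 + 7 + 1 + 3 + 2 = 27

27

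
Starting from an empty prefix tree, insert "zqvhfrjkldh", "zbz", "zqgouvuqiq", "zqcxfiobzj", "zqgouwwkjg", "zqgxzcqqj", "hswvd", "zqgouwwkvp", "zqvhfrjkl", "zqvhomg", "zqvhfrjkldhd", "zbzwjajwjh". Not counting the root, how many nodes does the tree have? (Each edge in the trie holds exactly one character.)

58

For each word, the new-node count is its length minus the longest prefix already in the trie:
  "zqvhfrjkldh" → 11 new (z, q, v, h, f, r, j, k, l, d, h)
  "zbz" → prefix "z" already present; 2 new (b, z)
  "zqgouvuqiq" → prefix "zq" already present; 8 new (g, o, u, v, u, q, i, q)
  "zqcxfiobzj" → prefix "zq" already present; 8 new (c, x, f, i, o, b, z, j)
  "zqgouwwkjg" → prefix "zqgou" already present; 5 new (w, w, k, j, g)
  "zqgxzcqqj" → prefix "zqg" already present; 6 new (x, z, c, q, q, j)
  "hswvd" → 5 new (h, s, w, v, d)
  "zqgouwwkvp" → prefix "zqgouwwk" already present; 2 new (v, p)
  "zqvhfrjkl" → prefix "zqvhfrjkl" already present; 0 new (none)
  "zqvhomg" → prefix "zqvh" already present; 3 new (o, m, g)
  "zqvhfrjkldhd" → prefix "zqvhfrjkldh" already present; 1 new (d)
  "zbzwjajwjh" → prefix "zbz" already present; 7 new (w, j, a, j, w, j, h)
Total nodes = 11 + 2 + 8 + 8 + 5 + 6 + 5 + 2 + 0 + 3 + 1 + 7 = 58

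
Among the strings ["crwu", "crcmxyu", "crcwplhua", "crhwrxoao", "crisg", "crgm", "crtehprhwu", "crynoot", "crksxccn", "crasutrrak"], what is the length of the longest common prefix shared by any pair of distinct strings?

3

Equivalently: take the maximum, over all pairs, of their longest common prefix length.
e.g. "crcmxyu" and "crcwplhua" share the prefix "crc" of length 3; no pair shares a longer one.
Longest shared-prefix length: 3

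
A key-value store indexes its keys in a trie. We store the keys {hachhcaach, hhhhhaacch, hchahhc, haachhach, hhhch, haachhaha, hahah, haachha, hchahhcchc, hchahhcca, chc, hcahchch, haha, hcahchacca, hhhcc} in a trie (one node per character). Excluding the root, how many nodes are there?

57

Trace insertions, counting only characters that open a new branch:
  "hachhcaach" → 10 new (h, a, c, h, h, c, a, a, c, h)
  "hhhhhaacch" → prefix "h" already present; 9 new (h, h, h, h, a, a, c, c, h)
  "hchahhc" → prefix "h" already present; 6 new (c, h, a, h, h, c)
  "haachhach" → prefix "ha" already present; 7 new (a, c, h, h, a, c, h)
  "hhhch" → prefix "hhh" already present; 2 new (c, h)
  "haachhaha" → prefix "haachha" already present; 2 new (h, a)
  "hahah" → prefix "ha" already present; 3 new (h, a, h)
  "haachha" → prefix "haachha" already present; 0 new (none)
  "hchahhcchc" → prefix "hchahhc" already present; 3 new (c, h, c)
  "hchahhcca" → prefix "hchahhcc" already present; 1 new (a)
  "chc" → 3 new (c, h, c)
  "hcahchch" → prefix "hc" already present; 6 new (a, h, c, h, c, h)
  "haha" → prefix "haha" already present; 0 new (none)
  "hcahchacca" → prefix "hcahch" already present; 4 new (a, c, c, a)
  "hhhcc" → prefix "hhhc" already present; 1 new (c)
Total nodes = 10 + 9 + 6 + 7 + 2 + 2 + 3 + 0 + 3 + 1 + 3 + 6 + 0 + 4 + 1 = 57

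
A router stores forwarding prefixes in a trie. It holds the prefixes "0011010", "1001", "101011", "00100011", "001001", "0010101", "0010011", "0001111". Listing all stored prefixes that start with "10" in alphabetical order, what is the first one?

1001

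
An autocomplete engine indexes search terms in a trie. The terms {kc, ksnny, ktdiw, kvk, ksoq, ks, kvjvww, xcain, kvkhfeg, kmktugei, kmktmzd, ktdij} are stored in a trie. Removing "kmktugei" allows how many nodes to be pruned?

4

A node on "kmktugei"'s path can go only if nothing else ends at it or branches off below it.
The suffix "ugei" (4 nodes) is used only by "kmktugei"; the node for "kmkt" still has the child "m", so pruning stops there.
Nodes removed: 4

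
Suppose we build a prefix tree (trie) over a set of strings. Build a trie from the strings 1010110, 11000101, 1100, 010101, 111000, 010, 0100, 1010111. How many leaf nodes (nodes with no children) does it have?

6

A leaf is a node with no children — equivalently, the end of a word that is not a proper prefix of any other stored word.
Those words: "0100", "010101", "1010110", "1010111", "11000101", "111000"
Leaf count: 6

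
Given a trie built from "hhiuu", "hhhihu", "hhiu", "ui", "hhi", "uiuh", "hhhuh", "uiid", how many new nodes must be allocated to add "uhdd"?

3

The longest prefix of "uhdd" already in the trie is "u" (length 1).
So 4 − 1 = 3 new nodes.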